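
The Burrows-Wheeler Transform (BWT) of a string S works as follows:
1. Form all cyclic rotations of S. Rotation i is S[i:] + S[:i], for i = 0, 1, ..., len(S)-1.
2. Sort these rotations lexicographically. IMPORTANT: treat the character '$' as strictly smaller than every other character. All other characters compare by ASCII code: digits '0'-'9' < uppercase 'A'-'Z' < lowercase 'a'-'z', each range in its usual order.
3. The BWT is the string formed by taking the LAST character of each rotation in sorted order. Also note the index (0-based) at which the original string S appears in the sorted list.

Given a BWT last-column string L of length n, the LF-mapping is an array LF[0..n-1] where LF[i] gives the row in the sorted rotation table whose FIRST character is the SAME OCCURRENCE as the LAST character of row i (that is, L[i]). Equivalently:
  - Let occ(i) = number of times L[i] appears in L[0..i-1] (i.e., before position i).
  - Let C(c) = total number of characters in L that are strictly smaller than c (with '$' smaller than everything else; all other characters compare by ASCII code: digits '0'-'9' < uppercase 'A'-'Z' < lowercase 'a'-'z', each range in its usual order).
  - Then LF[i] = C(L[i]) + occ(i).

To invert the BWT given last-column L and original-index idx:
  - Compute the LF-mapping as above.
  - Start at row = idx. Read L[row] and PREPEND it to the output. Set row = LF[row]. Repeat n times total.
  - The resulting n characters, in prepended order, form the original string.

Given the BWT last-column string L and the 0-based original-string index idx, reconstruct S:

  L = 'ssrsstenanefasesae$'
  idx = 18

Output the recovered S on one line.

Answer: tennesseesassafras$

Derivation:
LF mapping: 12 13 11 14 15 18 4 9 1 10 5 8 2 16 6 17 3 7 0
Walk LF starting at row 18, prepending L[row]:
  step 1: row=18, L[18]='$', prepend. Next row=LF[18]=0
  step 2: row=0, L[0]='s', prepend. Next row=LF[0]=12
  step 3: row=12, L[12]='a', prepend. Next row=LF[12]=2
  step 4: row=2, L[2]='r', prepend. Next row=LF[2]=11
  step 5: row=11, L[11]='f', prepend. Next row=LF[11]=8
  step 6: row=8, L[8]='a', prepend. Next row=LF[8]=1
  step 7: row=1, L[1]='s', prepend. Next row=LF[1]=13
  step 8: row=13, L[13]='s', prepend. Next row=LF[13]=16
  step 9: row=16, L[16]='a', prepend. Next row=LF[16]=3
  step 10: row=3, L[3]='s', prepend. Next row=LF[3]=14
  step 11: row=14, L[14]='e', prepend. Next row=LF[14]=6
  step 12: row=6, L[6]='e', prepend. Next row=LF[6]=4
  step 13: row=4, L[4]='s', prepend. Next row=LF[4]=15
  step 14: row=15, L[15]='s', prepend. Next row=LF[15]=17
  step 15: row=17, L[17]='e', prepend. Next row=LF[17]=7
  step 16: row=7, L[7]='n', prepend. Next row=LF[7]=9
  step 17: row=9, L[9]='n', prepend. Next row=LF[9]=10
  step 18: row=10, L[10]='e', prepend. Next row=LF[10]=5
  step 19: row=5, L[5]='t', prepend. Next row=LF[5]=18
Reversed output: tennesseesassafras$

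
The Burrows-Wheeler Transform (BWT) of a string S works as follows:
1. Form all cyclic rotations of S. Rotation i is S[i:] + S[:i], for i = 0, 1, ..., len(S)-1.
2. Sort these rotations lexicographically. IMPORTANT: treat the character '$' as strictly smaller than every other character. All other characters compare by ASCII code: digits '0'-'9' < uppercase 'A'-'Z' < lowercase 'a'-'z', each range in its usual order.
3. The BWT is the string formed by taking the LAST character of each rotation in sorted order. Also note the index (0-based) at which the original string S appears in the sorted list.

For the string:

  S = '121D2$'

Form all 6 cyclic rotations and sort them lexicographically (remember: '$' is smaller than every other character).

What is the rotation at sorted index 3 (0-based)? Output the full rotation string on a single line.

All 6 rotations (rotation i = S[i:]+S[:i]):
  rot[0] = 121D2$
  rot[1] = 21D2$1
  rot[2] = 1D2$12
  rot[3] = D2$121
  rot[4] = 2$121D
  rot[5] = $121D2
Sorted (with $ < everything):
  sorted[0] = $121D2
  sorted[1] = 121D2$
  sorted[2] = 1D2$12
  sorted[3] = 2$121D
  sorted[4] = 21D2$1
  sorted[5] = D2$121
sorted[3] = 2$121D

Answer: 2$121D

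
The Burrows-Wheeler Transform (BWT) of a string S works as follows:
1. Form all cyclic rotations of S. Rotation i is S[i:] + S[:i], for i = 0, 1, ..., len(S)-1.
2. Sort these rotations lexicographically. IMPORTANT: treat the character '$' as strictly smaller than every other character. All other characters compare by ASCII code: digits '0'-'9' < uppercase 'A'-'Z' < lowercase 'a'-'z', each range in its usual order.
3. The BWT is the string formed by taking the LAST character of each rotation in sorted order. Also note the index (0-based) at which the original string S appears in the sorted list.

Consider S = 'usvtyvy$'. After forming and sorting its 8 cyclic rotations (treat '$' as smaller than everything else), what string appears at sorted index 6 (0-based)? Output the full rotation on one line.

Answer: y$usvtyv

Derivation:
All 8 rotations (rotation i = S[i:]+S[:i]):
  rot[0] = usvtyvy$
  rot[1] = svtyvy$u
  rot[2] = vtyvy$us
  rot[3] = tyvy$usv
  rot[4] = yvy$usvt
  rot[5] = vy$usvty
  rot[6] = y$usvtyv
  rot[7] = $usvtyvy
Sorted (with $ < everything):
  sorted[0] = $usvtyvy
  sorted[1] = svtyvy$u
  sorted[2] = tyvy$usv
  sorted[3] = usvtyvy$
  sorted[4] = vtyvy$us
  sorted[5] = vy$usvty
  sorted[6] = y$usvtyv
  sorted[7] = yvy$usvt
sorted[6] = y$usvtyv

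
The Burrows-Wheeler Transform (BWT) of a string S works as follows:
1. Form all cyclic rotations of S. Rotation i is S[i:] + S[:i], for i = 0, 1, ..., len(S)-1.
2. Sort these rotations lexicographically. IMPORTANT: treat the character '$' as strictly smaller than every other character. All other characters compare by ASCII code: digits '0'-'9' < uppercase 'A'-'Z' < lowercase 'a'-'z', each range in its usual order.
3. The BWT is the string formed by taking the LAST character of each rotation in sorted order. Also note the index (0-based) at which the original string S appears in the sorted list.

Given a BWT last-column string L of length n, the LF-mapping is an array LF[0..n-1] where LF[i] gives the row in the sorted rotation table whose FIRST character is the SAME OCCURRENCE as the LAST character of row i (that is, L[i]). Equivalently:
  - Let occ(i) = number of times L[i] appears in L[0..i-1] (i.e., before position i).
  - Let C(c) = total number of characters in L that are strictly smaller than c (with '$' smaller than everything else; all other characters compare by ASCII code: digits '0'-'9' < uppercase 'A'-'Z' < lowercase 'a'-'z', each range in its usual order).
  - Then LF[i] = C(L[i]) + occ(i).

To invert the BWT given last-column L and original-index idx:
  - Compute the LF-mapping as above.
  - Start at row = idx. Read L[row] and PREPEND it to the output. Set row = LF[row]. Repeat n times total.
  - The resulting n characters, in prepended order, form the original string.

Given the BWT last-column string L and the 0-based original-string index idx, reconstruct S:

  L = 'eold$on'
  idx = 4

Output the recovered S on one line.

Answer: noodle$

Derivation:
LF mapping: 2 5 3 1 0 6 4
Walk LF starting at row 4, prepending L[row]:
  step 1: row=4, L[4]='$', prepend. Next row=LF[4]=0
  step 2: row=0, L[0]='e', prepend. Next row=LF[0]=2
  step 3: row=2, L[2]='l', prepend. Next row=LF[2]=3
  step 4: row=3, L[3]='d', prepend. Next row=LF[3]=1
  step 5: row=1, L[1]='o', prepend. Next row=LF[1]=5
  step 6: row=5, L[5]='o', prepend. Next row=LF[5]=6
  step 7: row=6, L[6]='n', prepend. Next row=LF[6]=4
Reversed output: noodle$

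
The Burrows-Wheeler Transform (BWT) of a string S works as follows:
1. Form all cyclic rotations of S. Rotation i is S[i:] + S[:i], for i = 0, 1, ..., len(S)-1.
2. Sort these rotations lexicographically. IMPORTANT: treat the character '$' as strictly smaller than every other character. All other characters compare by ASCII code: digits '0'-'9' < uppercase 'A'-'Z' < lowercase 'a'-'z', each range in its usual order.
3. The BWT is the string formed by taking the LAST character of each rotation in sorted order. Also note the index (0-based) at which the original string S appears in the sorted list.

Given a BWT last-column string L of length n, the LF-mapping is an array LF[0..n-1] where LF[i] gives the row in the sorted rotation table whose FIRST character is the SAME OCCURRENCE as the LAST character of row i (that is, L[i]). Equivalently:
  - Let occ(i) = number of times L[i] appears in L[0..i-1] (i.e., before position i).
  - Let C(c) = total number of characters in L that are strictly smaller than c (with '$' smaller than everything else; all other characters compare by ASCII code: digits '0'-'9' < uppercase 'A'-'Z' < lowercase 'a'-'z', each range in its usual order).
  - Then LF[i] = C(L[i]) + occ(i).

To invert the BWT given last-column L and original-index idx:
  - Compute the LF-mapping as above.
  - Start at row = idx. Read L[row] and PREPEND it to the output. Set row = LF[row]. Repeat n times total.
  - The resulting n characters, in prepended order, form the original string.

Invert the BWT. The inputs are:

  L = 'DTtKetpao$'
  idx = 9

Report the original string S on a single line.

Answer: teapotKTD$

Derivation:
LF mapping: 1 3 8 2 5 9 7 4 6 0
Walk LF starting at row 9, prepending L[row]:
  step 1: row=9, L[9]='$', prepend. Next row=LF[9]=0
  step 2: row=0, L[0]='D', prepend. Next row=LF[0]=1
  step 3: row=1, L[1]='T', prepend. Next row=LF[1]=3
  step 4: row=3, L[3]='K', prepend. Next row=LF[3]=2
  step 5: row=2, L[2]='t', prepend. Next row=LF[2]=8
  step 6: row=8, L[8]='o', prepend. Next row=LF[8]=6
  step 7: row=6, L[6]='p', prepend. Next row=LF[6]=7
  step 8: row=7, L[7]='a', prepend. Next row=LF[7]=4
  step 9: row=4, L[4]='e', prepend. Next row=LF[4]=5
  step 10: row=5, L[5]='t', prepend. Next row=LF[5]=9
Reversed output: teapotKTD$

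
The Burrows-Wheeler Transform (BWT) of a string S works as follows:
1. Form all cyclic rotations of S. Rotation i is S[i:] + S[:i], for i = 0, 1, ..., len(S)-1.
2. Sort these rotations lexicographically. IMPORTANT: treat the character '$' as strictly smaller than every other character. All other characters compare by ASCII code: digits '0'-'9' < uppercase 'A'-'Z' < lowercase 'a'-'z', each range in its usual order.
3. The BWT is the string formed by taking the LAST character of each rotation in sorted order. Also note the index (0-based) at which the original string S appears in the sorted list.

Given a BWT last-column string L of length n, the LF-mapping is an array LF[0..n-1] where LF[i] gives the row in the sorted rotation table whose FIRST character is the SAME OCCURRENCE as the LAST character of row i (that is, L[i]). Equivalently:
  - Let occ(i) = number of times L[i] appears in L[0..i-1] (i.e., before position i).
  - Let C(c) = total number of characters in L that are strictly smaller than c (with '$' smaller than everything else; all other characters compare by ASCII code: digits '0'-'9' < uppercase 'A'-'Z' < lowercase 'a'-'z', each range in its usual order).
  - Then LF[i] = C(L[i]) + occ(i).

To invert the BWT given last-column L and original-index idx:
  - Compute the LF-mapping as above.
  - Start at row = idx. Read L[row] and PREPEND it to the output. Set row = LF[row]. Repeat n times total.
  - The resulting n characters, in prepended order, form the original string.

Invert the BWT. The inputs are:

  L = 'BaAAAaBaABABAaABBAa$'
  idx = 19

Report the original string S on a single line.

LF mapping: 9 15 1 2 3 16 10 17 4 11 5 12 6 18 7 13 14 8 19 0
Walk LF starting at row 19, prepending L[row]:
  step 1: row=19, L[19]='$', prepend. Next row=LF[19]=0
  step 2: row=0, L[0]='B', prepend. Next row=LF[0]=9
  step 3: row=9, L[9]='B', prepend. Next row=LF[9]=11
  step 4: row=11, L[11]='B', prepend. Next row=LF[11]=12
  step 5: row=12, L[12]='A', prepend. Next row=LF[12]=6
  step 6: row=6, L[6]='B', prepend. Next row=LF[6]=10
  step 7: row=10, L[10]='A', prepend. Next row=LF[10]=5
  step 8: row=5, L[5]='a', prepend. Next row=LF[5]=16
  step 9: row=16, L[16]='B', prepend. Next row=LF[16]=14
  step 10: row=14, L[14]='A', prepend. Next row=LF[14]=7
  step 11: row=7, L[7]='a', prepend. Next row=LF[7]=17
  step 12: row=17, L[17]='A', prepend. Next row=LF[17]=8
  step 13: row=8, L[8]='A', prepend. Next row=LF[8]=4
  step 14: row=4, L[4]='A', prepend. Next row=LF[4]=3
  step 15: row=3, L[3]='A', prepend. Next row=LF[3]=2
  step 16: row=2, L[2]='A', prepend. Next row=LF[2]=1
  step 17: row=1, L[1]='a', prepend. Next row=LF[1]=15
  step 18: row=15, L[15]='B', prepend. Next row=LF[15]=13
  step 19: row=13, L[13]='a', prepend. Next row=LF[13]=18
  step 20: row=18, L[18]='a', prepend. Next row=LF[18]=19
Reversed output: aaBaAAAAAaABaABABBB$

Answer: aaBaAAAAAaABaABABBB$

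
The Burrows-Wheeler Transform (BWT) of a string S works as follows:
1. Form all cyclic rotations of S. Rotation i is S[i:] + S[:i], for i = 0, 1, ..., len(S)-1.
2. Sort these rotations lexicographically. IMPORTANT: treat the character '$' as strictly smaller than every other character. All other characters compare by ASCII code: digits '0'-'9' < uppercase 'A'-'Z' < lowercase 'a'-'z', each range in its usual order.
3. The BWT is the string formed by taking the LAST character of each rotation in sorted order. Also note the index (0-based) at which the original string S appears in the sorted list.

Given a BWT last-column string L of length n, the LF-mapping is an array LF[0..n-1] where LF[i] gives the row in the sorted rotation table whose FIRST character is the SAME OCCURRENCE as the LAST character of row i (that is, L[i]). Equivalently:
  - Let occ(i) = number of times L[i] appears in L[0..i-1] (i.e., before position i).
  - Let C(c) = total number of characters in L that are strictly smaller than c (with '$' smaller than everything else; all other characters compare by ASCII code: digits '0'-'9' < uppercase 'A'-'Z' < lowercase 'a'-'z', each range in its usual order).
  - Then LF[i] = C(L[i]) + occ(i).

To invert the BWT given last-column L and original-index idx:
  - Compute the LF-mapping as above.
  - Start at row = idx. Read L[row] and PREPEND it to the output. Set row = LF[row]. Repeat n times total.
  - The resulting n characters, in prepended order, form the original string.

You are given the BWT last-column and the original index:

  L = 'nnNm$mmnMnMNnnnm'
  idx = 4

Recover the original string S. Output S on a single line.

LF mapping: 9 10 3 5 0 6 7 11 1 12 2 4 13 14 15 8
Walk LF starting at row 4, prepending L[row]:
  step 1: row=4, L[4]='$', prepend. Next row=LF[4]=0
  step 2: row=0, L[0]='n', prepend. Next row=LF[0]=9
  step 3: row=9, L[9]='n', prepend. Next row=LF[9]=12
  step 4: row=12, L[12]='n', prepend. Next row=LF[12]=13
  step 5: row=13, L[13]='n', prepend. Next row=LF[13]=14
  step 6: row=14, L[14]='n', prepend. Next row=LF[14]=15
  step 7: row=15, L[15]='m', prepend. Next row=LF[15]=8
  step 8: row=8, L[8]='M', prepend. Next row=LF[8]=1
  step 9: row=1, L[1]='n', prepend. Next row=LF[1]=10
  step 10: row=10, L[10]='M', prepend. Next row=LF[10]=2
  step 11: row=2, L[2]='N', prepend. Next row=LF[2]=3
  step 12: row=3, L[3]='m', prepend. Next row=LF[3]=5
  step 13: row=5, L[5]='m', prepend. Next row=LF[5]=6
  step 14: row=6, L[6]='m', prepend. Next row=LF[6]=7
  step 15: row=7, L[7]='n', prepend. Next row=LF[7]=11
  step 16: row=11, L[11]='N', prepend. Next row=LF[11]=4
Reversed output: NnmmmNMnMmnnnnn$

Answer: NnmmmNMnMmnnnnn$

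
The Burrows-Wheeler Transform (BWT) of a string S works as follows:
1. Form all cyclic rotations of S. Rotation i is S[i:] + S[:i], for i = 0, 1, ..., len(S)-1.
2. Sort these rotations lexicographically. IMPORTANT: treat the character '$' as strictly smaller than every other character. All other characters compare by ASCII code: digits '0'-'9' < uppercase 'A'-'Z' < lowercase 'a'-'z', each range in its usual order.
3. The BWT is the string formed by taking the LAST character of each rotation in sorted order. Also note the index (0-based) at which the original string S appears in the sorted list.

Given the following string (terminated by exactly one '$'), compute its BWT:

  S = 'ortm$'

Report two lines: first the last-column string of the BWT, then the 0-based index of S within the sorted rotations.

All 5 rotations (rotation i = S[i:]+S[:i]):
  rot[0] = ortm$
  rot[1] = rtm$o
  rot[2] = tm$or
  rot[3] = m$ort
  rot[4] = $ortm
Sorted (with $ < everything):
  sorted[0] = $ortm  (last char: 'm')
  sorted[1] = m$ort  (last char: 't')
  sorted[2] = ortm$  (last char: '$')
  sorted[3] = rtm$o  (last char: 'o')
  sorted[4] = tm$or  (last char: 'r')
Last column: mt$or
Original string S is at sorted index 2

Answer: mt$or
2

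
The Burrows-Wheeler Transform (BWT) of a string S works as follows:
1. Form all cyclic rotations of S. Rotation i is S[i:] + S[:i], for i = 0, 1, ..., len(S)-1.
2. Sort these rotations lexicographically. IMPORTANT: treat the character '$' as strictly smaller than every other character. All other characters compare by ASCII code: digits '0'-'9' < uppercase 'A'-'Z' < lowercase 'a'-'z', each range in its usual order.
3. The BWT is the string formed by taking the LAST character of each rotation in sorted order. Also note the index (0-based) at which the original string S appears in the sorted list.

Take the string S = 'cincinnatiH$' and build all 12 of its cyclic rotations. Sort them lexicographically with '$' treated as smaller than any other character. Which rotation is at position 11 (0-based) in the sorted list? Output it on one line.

All 12 rotations (rotation i = S[i:]+S[:i]):
  rot[0] = cincinnatiH$
  rot[1] = incinnatiH$c
  rot[2] = ncinnatiH$ci
  rot[3] = cinnatiH$cin
  rot[4] = innatiH$cinc
  rot[5] = nnatiH$cinci
  rot[6] = natiH$cincin
  rot[7] = atiH$cincinn
  rot[8] = tiH$cincinna
  rot[9] = iH$cincinnat
  rot[10] = H$cincinnati
  rot[11] = $cincinnatiH
Sorted (with $ < everything):
  sorted[0] = $cincinnatiH
  sorted[1] = H$cincinnati
  sorted[2] = atiH$cincinn
  sorted[3] = cincinnatiH$
  sorted[4] = cinnatiH$cin
  sorted[5] = iH$cincinnat
  sorted[6] = incinnatiH$c
  sorted[7] = innatiH$cinc
  sorted[8] = natiH$cincin
  sorted[9] = ncinnatiH$ci
  sorted[10] = nnatiH$cinci
  sorted[11] = tiH$cincinna
sorted[11] = tiH$cincinna

Answer: tiH$cincinna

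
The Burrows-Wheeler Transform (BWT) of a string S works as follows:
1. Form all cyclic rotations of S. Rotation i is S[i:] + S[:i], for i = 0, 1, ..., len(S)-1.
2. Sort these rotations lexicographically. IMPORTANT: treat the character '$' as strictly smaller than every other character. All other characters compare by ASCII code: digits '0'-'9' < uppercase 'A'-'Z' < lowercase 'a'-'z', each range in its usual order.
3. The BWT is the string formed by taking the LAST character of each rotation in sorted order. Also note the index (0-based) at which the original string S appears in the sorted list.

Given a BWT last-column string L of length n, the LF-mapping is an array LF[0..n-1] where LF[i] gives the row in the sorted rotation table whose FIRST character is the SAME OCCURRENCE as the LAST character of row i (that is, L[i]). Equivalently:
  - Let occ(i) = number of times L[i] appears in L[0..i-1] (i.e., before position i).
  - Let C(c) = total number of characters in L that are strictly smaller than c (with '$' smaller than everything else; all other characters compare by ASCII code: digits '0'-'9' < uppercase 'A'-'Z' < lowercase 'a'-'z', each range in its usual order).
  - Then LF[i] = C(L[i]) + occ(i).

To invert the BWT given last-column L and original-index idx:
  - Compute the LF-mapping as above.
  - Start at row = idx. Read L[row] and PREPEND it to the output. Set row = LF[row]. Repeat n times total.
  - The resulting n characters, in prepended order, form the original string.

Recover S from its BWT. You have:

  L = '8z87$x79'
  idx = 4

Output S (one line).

LF mapping: 3 7 4 1 0 6 2 5
Walk LF starting at row 4, prepending L[row]:
  step 1: row=4, L[4]='$', prepend. Next row=LF[4]=0
  step 2: row=0, L[0]='8', prepend. Next row=LF[0]=3
  step 3: row=3, L[3]='7', prepend. Next row=LF[3]=1
  step 4: row=1, L[1]='z', prepend. Next row=LF[1]=7
  step 5: row=7, L[7]='9', prepend. Next row=LF[7]=5
  step 6: row=5, L[5]='x', prepend. Next row=LF[5]=6
  step 7: row=6, L[6]='7', prepend. Next row=LF[6]=2
  step 8: row=2, L[2]='8', prepend. Next row=LF[2]=4
Reversed output: 87x9z78$

Answer: 87x9z78$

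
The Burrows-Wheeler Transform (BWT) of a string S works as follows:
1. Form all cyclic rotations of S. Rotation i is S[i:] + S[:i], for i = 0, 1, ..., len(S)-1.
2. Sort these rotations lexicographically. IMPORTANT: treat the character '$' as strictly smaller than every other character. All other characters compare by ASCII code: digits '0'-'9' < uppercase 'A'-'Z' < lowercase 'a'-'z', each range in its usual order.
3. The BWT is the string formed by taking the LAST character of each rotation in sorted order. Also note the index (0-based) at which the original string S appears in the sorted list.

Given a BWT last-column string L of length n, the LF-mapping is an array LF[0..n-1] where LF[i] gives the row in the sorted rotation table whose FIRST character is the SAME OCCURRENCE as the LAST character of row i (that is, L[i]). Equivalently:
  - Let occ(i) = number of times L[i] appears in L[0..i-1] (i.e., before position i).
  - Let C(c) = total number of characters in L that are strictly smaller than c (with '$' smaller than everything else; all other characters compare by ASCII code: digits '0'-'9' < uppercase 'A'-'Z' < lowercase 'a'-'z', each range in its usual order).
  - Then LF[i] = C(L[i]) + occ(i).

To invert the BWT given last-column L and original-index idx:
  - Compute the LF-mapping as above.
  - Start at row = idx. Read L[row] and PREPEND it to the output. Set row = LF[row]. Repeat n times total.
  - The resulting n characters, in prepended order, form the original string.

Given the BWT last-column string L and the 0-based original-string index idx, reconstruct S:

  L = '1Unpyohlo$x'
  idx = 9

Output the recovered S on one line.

Answer: xylophonU1$

Derivation:
LF mapping: 1 2 5 8 10 6 3 4 7 0 9
Walk LF starting at row 9, prepending L[row]:
  step 1: row=9, L[9]='$', prepend. Next row=LF[9]=0
  step 2: row=0, L[0]='1', prepend. Next row=LF[0]=1
  step 3: row=1, L[1]='U', prepend. Next row=LF[1]=2
  step 4: row=2, L[2]='n', prepend. Next row=LF[2]=5
  step 5: row=5, L[5]='o', prepend. Next row=LF[5]=6
  step 6: row=6, L[6]='h', prepend. Next row=LF[6]=3
  step 7: row=3, L[3]='p', prepend. Next row=LF[3]=8
  step 8: row=8, L[8]='o', prepend. Next row=LF[8]=7
  step 9: row=7, L[7]='l', prepend. Next row=LF[7]=4
  step 10: row=4, L[4]='y', prepend. Next row=LF[4]=10
  step 11: row=10, L[10]='x', prepend. Next row=LF[10]=9
Reversed output: xylophonU1$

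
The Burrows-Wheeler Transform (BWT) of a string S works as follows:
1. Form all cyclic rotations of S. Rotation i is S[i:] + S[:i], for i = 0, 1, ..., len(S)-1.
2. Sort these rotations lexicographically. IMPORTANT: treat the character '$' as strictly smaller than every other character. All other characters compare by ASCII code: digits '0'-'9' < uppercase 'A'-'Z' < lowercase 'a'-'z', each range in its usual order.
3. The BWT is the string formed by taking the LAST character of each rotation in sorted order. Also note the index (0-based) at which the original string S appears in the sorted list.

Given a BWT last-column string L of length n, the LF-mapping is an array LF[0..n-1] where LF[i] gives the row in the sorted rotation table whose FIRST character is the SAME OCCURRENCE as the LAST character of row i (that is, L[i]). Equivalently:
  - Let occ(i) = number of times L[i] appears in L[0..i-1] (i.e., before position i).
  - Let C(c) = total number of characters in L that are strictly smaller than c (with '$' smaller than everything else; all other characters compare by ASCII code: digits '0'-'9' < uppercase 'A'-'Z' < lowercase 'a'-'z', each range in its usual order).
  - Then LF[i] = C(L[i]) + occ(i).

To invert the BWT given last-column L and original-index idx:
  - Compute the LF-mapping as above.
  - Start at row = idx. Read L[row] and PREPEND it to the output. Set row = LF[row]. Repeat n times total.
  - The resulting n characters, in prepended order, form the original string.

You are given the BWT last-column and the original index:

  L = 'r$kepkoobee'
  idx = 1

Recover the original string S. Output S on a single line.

Answer: bookkeeper$

Derivation:
LF mapping: 10 0 5 2 9 6 7 8 1 3 4
Walk LF starting at row 1, prepending L[row]:
  step 1: row=1, L[1]='$', prepend. Next row=LF[1]=0
  step 2: row=0, L[0]='r', prepend. Next row=LF[0]=10
  step 3: row=10, L[10]='e', prepend. Next row=LF[10]=4
  step 4: row=4, L[4]='p', prepend. Next row=LF[4]=9
  step 5: row=9, L[9]='e', prepend. Next row=LF[9]=3
  step 6: row=3, L[3]='e', prepend. Next row=LF[3]=2
  step 7: row=2, L[2]='k', prepend. Next row=LF[2]=5
  step 8: row=5, L[5]='k', prepend. Next row=LF[5]=6
  step 9: row=6, L[6]='o', prepend. Next row=LF[6]=7
  step 10: row=7, L[7]='o', prepend. Next row=LF[7]=8
  step 11: row=8, L[8]='b', prepend. Next row=LF[8]=1
Reversed output: bookkeeper$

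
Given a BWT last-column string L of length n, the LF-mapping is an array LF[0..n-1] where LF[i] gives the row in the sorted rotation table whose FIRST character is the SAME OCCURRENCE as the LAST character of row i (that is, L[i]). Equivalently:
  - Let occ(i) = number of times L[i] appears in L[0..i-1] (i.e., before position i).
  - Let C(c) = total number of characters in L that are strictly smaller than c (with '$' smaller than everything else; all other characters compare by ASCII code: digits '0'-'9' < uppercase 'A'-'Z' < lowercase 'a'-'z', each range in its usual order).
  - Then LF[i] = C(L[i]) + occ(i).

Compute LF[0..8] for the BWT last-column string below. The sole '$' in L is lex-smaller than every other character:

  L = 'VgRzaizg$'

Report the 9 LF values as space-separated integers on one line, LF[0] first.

Char counts: '$':1, 'R':1, 'V':1, 'a':1, 'g':2, 'i':1, 'z':2
C (first-col start): C('$')=0, C('R')=1, C('V')=2, C('a')=3, C('g')=4, C('i')=6, C('z')=7
L[0]='V': occ=0, LF[0]=C('V')+0=2+0=2
L[1]='g': occ=0, LF[1]=C('g')+0=4+0=4
L[2]='R': occ=0, LF[2]=C('R')+0=1+0=1
L[3]='z': occ=0, LF[3]=C('z')+0=7+0=7
L[4]='a': occ=0, LF[4]=C('a')+0=3+0=3
L[5]='i': occ=0, LF[5]=C('i')+0=6+0=6
L[6]='z': occ=1, LF[6]=C('z')+1=7+1=8
L[7]='g': occ=1, LF[7]=C('g')+1=4+1=5
L[8]='$': occ=0, LF[8]=C('$')+0=0+0=0

Answer: 2 4 1 7 3 6 8 5 0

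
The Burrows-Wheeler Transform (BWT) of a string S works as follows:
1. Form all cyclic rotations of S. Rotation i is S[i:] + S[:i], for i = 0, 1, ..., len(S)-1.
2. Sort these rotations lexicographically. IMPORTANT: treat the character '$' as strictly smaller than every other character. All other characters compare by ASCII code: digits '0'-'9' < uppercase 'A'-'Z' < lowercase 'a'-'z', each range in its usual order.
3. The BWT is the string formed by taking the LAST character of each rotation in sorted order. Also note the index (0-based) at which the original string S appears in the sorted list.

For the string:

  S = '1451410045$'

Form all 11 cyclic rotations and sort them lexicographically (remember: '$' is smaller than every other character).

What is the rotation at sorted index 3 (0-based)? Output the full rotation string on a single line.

All 11 rotations (rotation i = S[i:]+S[:i]):
  rot[0] = 1451410045$
  rot[1] = 451410045$1
  rot[2] = 51410045$14
  rot[3] = 1410045$145
  rot[4] = 410045$1451
  rot[5] = 10045$14514
  rot[6] = 0045$145141
  rot[7] = 045$1451410
  rot[8] = 45$14514100
  rot[9] = 5$145141004
  rot[10] = $1451410045
Sorted (with $ < everything):
  sorted[0] = $1451410045
  sorted[1] = 0045$145141
  sorted[2] = 045$1451410
  sorted[3] = 10045$14514
  sorted[4] = 1410045$145
  sorted[5] = 1451410045$
  sorted[6] = 410045$1451
  sorted[7] = 45$14514100
  sorted[8] = 451410045$1
  sorted[9] = 5$145141004
  sorted[10] = 51410045$14
sorted[3] = 10045$14514

Answer: 10045$14514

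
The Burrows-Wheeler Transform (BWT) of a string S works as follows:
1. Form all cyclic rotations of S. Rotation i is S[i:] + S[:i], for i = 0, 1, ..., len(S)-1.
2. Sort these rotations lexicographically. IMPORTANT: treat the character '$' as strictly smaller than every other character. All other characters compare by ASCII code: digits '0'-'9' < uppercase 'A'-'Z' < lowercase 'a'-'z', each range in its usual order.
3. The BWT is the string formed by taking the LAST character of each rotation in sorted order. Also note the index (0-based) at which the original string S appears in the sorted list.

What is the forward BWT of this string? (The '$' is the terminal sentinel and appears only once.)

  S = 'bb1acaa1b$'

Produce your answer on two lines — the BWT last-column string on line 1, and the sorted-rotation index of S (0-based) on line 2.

All 10 rotations (rotation i = S[i:]+S[:i]):
  rot[0] = bb1acaa1b$
  rot[1] = b1acaa1b$b
  rot[2] = 1acaa1b$bb
  rot[3] = acaa1b$bb1
  rot[4] = caa1b$bb1a
  rot[5] = aa1b$bb1ac
  rot[6] = a1b$bb1aca
  rot[7] = 1b$bb1acaa
  rot[8] = b$bb1acaa1
  rot[9] = $bb1acaa1b
Sorted (with $ < everything):
  sorted[0] = $bb1acaa1b  (last char: 'b')
  sorted[1] = 1acaa1b$bb  (last char: 'b')
  sorted[2] = 1b$bb1acaa  (last char: 'a')
  sorted[3] = a1b$bb1aca  (last char: 'a')
  sorted[4] = aa1b$bb1ac  (last char: 'c')
  sorted[5] = acaa1b$bb1  (last char: '1')
  sorted[6] = b$bb1acaa1  (last char: '1')
  sorted[7] = b1acaa1b$b  (last char: 'b')
  sorted[8] = bb1acaa1b$  (last char: '$')
  sorted[9] = caa1b$bb1a  (last char: 'a')
Last column: bbaac11b$a
Original string S is at sorted index 8

Answer: bbaac11b$a
8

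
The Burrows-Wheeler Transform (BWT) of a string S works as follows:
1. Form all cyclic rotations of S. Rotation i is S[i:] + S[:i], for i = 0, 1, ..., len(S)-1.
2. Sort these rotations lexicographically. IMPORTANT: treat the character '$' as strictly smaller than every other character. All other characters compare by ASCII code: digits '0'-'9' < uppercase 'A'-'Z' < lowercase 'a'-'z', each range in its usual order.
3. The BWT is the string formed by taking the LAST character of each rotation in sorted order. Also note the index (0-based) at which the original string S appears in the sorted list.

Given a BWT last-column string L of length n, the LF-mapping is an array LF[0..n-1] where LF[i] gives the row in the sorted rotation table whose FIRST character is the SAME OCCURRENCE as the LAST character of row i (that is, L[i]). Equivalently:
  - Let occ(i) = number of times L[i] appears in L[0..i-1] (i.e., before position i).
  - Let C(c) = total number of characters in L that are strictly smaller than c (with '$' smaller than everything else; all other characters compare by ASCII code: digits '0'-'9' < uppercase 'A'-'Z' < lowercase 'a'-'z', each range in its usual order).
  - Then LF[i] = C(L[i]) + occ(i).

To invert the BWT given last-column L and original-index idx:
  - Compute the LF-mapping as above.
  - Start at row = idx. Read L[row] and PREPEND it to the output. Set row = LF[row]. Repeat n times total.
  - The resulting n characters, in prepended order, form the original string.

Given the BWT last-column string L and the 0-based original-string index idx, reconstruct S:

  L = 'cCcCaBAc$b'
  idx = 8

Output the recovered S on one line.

LF mapping: 7 3 8 4 5 2 1 9 0 6
Walk LF starting at row 8, prepending L[row]:
  step 1: row=8, L[8]='$', prepend. Next row=LF[8]=0
  step 2: row=0, L[0]='c', prepend. Next row=LF[0]=7
  step 3: row=7, L[7]='c', prepend. Next row=LF[7]=9
  step 4: row=9, L[9]='b', prepend. Next row=LF[9]=6
  step 5: row=6, L[6]='A', prepend. Next row=LF[6]=1
  step 6: row=1, L[1]='C', prepend. Next row=LF[1]=3
  step 7: row=3, L[3]='C', prepend. Next row=LF[3]=4
  step 8: row=4, L[4]='a', prepend. Next row=LF[4]=5
  step 9: row=5, L[5]='B', prepend. Next row=LF[5]=2
  step 10: row=2, L[2]='c', prepend. Next row=LF[2]=8
Reversed output: cBaCCAbcc$

Answer: cBaCCAbcc$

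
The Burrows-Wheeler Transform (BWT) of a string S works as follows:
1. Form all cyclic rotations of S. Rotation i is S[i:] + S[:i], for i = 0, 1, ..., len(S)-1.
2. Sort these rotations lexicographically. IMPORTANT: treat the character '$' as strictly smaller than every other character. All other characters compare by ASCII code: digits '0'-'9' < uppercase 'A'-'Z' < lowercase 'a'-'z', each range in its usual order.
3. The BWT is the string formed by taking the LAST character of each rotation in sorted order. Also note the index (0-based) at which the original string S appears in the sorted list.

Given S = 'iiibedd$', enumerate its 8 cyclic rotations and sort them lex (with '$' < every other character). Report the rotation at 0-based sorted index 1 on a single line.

Answer: bedd$iii

Derivation:
All 8 rotations (rotation i = S[i:]+S[:i]):
  rot[0] = iiibedd$
  rot[1] = iibedd$i
  rot[2] = ibedd$ii
  rot[3] = bedd$iii
  rot[4] = edd$iiib
  rot[5] = dd$iiibe
  rot[6] = d$iiibed
  rot[7] = $iiibedd
Sorted (with $ < everything):
  sorted[0] = $iiibedd
  sorted[1] = bedd$iii
  sorted[2] = d$iiibed
  sorted[3] = dd$iiibe
  sorted[4] = edd$iiib
  sorted[5] = ibedd$ii
  sorted[6] = iibedd$i
  sorted[7] = iiibedd$
sorted[1] = bedd$iii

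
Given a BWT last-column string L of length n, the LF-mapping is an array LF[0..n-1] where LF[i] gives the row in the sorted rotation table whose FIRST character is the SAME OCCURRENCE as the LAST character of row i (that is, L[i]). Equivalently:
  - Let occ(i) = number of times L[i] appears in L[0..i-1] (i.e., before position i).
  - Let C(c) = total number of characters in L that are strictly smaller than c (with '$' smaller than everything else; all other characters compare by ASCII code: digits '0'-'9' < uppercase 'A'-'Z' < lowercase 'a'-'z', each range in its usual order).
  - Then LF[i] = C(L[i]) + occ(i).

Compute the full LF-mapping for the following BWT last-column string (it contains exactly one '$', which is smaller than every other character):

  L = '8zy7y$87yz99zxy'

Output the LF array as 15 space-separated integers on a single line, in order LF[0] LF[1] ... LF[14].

Char counts: '$':1, '7':2, '8':2, '9':2, 'x':1, 'y':4, 'z':3
C (first-col start): C('$')=0, C('7')=1, C('8')=3, C('9')=5, C('x')=7, C('y')=8, C('z')=12
L[0]='8': occ=0, LF[0]=C('8')+0=3+0=3
L[1]='z': occ=0, LF[1]=C('z')+0=12+0=12
L[2]='y': occ=0, LF[2]=C('y')+0=8+0=8
L[3]='7': occ=0, LF[3]=C('7')+0=1+0=1
L[4]='y': occ=1, LF[4]=C('y')+1=8+1=9
L[5]='$': occ=0, LF[5]=C('$')+0=0+0=0
L[6]='8': occ=1, LF[6]=C('8')+1=3+1=4
L[7]='7': occ=1, LF[7]=C('7')+1=1+1=2
L[8]='y': occ=2, LF[8]=C('y')+2=8+2=10
L[9]='z': occ=1, LF[9]=C('z')+1=12+1=13
L[10]='9': occ=0, LF[10]=C('9')+0=5+0=5
L[11]='9': occ=1, LF[11]=C('9')+1=5+1=6
L[12]='z': occ=2, LF[12]=C('z')+2=12+2=14
L[13]='x': occ=0, LF[13]=C('x')+0=7+0=7
L[14]='y': occ=3, LF[14]=C('y')+3=8+3=11

Answer: 3 12 8 1 9 0 4 2 10 13 5 6 14 7 11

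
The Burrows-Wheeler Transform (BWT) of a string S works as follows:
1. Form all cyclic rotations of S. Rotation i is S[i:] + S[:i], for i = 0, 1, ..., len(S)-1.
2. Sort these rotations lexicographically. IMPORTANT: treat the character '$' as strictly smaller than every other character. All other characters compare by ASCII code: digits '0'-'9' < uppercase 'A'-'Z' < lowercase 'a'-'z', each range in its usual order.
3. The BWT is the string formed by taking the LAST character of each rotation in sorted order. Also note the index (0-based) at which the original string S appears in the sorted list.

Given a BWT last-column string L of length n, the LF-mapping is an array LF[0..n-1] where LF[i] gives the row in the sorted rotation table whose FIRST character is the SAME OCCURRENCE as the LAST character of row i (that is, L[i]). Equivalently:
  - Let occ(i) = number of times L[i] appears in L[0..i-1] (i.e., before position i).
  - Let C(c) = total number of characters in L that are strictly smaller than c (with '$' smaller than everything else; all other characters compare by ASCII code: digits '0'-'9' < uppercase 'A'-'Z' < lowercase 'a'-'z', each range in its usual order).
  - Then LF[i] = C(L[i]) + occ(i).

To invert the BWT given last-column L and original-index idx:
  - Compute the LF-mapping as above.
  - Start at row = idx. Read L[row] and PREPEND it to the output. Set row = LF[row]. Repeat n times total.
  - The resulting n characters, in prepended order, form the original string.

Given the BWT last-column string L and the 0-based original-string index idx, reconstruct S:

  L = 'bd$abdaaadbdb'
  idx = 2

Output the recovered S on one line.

Answer: ababdddaabdb$

Derivation:
LF mapping: 5 9 0 1 6 10 2 3 4 11 7 12 8
Walk LF starting at row 2, prepending L[row]:
  step 1: row=2, L[2]='$', prepend. Next row=LF[2]=0
  step 2: row=0, L[0]='b', prepend. Next row=LF[0]=5
  step 3: row=5, L[5]='d', prepend. Next row=LF[5]=10
  step 4: row=10, L[10]='b', prepend. Next row=LF[10]=7
  step 5: row=7, L[7]='a', prepend. Next row=LF[7]=3
  step 6: row=3, L[3]='a', prepend. Next row=LF[3]=1
  step 7: row=1, L[1]='d', prepend. Next row=LF[1]=9
  step 8: row=9, L[9]='d', prepend. Next row=LF[9]=11
  step 9: row=11, L[11]='d', prepend. Next row=LF[11]=12
  step 10: row=12, L[12]='b', prepend. Next row=LF[12]=8
  step 11: row=8, L[8]='a', prepend. Next row=LF[8]=4
  step 12: row=4, L[4]='b', prepend. Next row=LF[4]=6
  step 13: row=6, L[6]='a', prepend. Next row=LF[6]=2
Reversed output: ababdddaabdb$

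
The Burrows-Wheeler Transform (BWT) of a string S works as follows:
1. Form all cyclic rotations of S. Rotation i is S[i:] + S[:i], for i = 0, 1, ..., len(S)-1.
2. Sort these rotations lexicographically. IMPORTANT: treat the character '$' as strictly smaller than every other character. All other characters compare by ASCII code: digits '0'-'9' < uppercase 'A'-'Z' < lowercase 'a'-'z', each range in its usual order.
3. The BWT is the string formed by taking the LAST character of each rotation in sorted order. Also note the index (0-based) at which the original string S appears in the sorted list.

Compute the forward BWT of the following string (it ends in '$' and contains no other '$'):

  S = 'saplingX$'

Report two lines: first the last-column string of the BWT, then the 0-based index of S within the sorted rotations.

Answer: Xgsnlpia$
8

Derivation:
All 9 rotations (rotation i = S[i:]+S[:i]):
  rot[0] = saplingX$
  rot[1] = aplingX$s
  rot[2] = plingX$sa
  rot[3] = lingX$sap
  rot[4] = ingX$sapl
  rot[5] = ngX$sapli
  rot[6] = gX$saplin
  rot[7] = X$sapling
  rot[8] = $saplingX
Sorted (with $ < everything):
  sorted[0] = $saplingX  (last char: 'X')
  sorted[1] = X$sapling  (last char: 'g')
  sorted[2] = aplingX$s  (last char: 's')
  sorted[3] = gX$saplin  (last char: 'n')
  sorted[4] = ingX$sapl  (last char: 'l')
  sorted[5] = lingX$sap  (last char: 'p')
  sorted[6] = ngX$sapli  (last char: 'i')
  sorted[7] = plingX$sa  (last char: 'a')
  sorted[8] = saplingX$  (last char: '$')
Last column: Xgsnlpia$
Original string S is at sorted index 8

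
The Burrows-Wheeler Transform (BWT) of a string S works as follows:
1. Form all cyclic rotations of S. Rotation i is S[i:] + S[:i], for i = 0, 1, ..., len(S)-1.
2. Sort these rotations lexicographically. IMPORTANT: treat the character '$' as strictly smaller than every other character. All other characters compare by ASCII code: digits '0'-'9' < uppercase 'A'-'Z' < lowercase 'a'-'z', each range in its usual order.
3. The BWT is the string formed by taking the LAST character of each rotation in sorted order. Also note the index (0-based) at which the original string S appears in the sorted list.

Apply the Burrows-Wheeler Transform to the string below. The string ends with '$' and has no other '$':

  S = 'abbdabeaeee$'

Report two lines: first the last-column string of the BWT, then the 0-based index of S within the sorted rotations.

Answer: e$deababebea
1

Derivation:
All 12 rotations (rotation i = S[i:]+S[:i]):
  rot[0] = abbdabeaeee$
  rot[1] = bbdabeaeee$a
  rot[2] = bdabeaeee$ab
  rot[3] = dabeaeee$abb
  rot[4] = abeaeee$abbd
  rot[5] = beaeee$abbda
  rot[6] = eaeee$abbdab
  rot[7] = aeee$abbdabe
  rot[8] = eee$abbdabea
  rot[9] = ee$abbdabeae
  rot[10] = e$abbdabeaee
  rot[11] = $abbdabeaeee
Sorted (with $ < everything):
  sorted[0] = $abbdabeaeee  (last char: 'e')
  sorted[1] = abbdabeaeee$  (last char: '$')
  sorted[2] = abeaeee$abbd  (last char: 'd')
  sorted[3] = aeee$abbdabe  (last char: 'e')
  sorted[4] = bbdabeaeee$a  (last char: 'a')
  sorted[5] = bdabeaeee$ab  (last char: 'b')
  sorted[6] = beaeee$abbda  (last char: 'a')
  sorted[7] = dabeaeee$abb  (last char: 'b')
  sorted[8] = e$abbdabeaee  (last char: 'e')
  sorted[9] = eaeee$abbdab  (last char: 'b')
  sorted[10] = ee$abbdabeae  (last char: 'e')
  sorted[11] = eee$abbdabea  (last char: 'a')
Last column: e$deababebea
Original string S is at sorted index 1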